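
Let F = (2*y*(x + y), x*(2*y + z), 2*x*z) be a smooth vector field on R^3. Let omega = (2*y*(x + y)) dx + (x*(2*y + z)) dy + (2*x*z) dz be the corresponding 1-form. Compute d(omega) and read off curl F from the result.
d(omega) = (-x) dy ∧ dz + (-2*z) dz ∧ dx + (-2*x - 2*y + z) dx ∧ dy; curl F = (-x, -2*z, -2*x - 2*y + z)

d omega = sum_{i<j} (∂f_j/∂x_i - ∂f_i/∂x_j) dx_i ∧ dx_j. Under the identification (dy ∧ dz, dz ∧ dx, dx ∧ dy) ↔ (e_x, e_y, e_z), the coefficients are exactly the components of curl F. Compute:
  ∂R/∂y - ∂Q/∂z = (0) - (x) = -x
  ∂P/∂z - ∂R/∂x = (0) - (2*z) = -2*z
  ∂Q/∂x - ∂P/∂y = (2*y + z) - (2*x + 4*y) = -2*x - 2*y + z.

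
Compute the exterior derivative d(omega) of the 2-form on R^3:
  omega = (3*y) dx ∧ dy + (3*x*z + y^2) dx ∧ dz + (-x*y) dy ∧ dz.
d(omega) = (-3*y) dx ∧ dy ∧ dz

For a 2-form omega = sum_{i<j} g_{ij} dx_i ∧ dx_j, the exterior derivative is
  d(omega) = sum_{i<j} d(g_{ij}) ∧ dx_i ∧ dx_j = sum_{i<j, k} (∂g_{ij}/∂x_k) dx_k ∧ dx_i ∧ dx_j.
Expand each term, using dx_k ∧ dx_i ∧ dx_j = sgn(permutation) dx_{(a)} ∧ dx_{(b)} ∧ dx_{(c)} with (a < b < c) sorted:
  d(3*x*z + y^2) includes (∂/∂y)(3*x*z + y^2) dy = (2*y) dy, which multiplied by dx ∧ dz gives (-2*y) dx ∧ dy ∧ dz
  d(-x*y) includes (∂/∂x)(-x*y) dx = (-y) dx, which multiplied by dy ∧ dz gives (-y) dx ∧ dy ∧ dz
Collecting like 3-forms: d(omega) = (-3*y) dx ∧ dy ∧ dz.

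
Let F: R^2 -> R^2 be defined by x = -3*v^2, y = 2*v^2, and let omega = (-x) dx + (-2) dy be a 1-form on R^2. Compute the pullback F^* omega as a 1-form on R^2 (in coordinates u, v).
F^* omega = (-18*v^3 - 8*v) dv

Using F^*(f dg) = (f ∘ F) d(g ∘ F), substitute each coordinate x_i by F_i(u, v) in f_i, and replace dx_i by d F_i = (∂F_i/∂u) du + (∂F_i/∂v) dv.
  For the x component: f_1(F) = 3*v^2; d F_1 = (0) du + (-6*v) dv
  For the y component: f_2(F) = -2; d F_2 = (0) du + (4*v) dv
Combining and collecting du, dv coefficients:
  coeff of du: 0
  coeff of dv: -18*v^3 - 8*v
F^* omega = (-18*v^3 - 8*v) dv.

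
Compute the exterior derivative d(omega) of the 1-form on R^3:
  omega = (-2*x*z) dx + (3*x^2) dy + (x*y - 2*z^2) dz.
d(omega) = (6*x) dx ∧ dy + (2*x + y) dx ∧ dz + (x) dy ∧ dz

For a 1-form omega = sum_i f_i dx_i, the exterior derivative is
  d(omega) = sum_{i < j} (∂f_j/∂x_i - ∂f_i/∂x_j) dx_i ∧ dx_j.
  coefficient of dx ∧ dy: ∂f_2/∂x - ∂f_1/∂y = ∂(3*x^2)/∂x - ∂(-2*x*z)/∂y = 6*x
  coefficient of dx ∧ dz: ∂f_3/∂x - ∂f_1/∂z = ∂(x*y - 2*z^2)/∂x - ∂(-2*x*z)/∂z = 2*x + y
  coefficient of dy ∧ dz: ∂f_3/∂y - ∂f_2/∂z = ∂(x*y - 2*z^2)/∂y - ∂(3*x^2)/∂z = x
Assembling: d(omega) = (6*x) dx ∧ dy + (2*x + y) dx ∧ dz + (x) dy ∧ dz.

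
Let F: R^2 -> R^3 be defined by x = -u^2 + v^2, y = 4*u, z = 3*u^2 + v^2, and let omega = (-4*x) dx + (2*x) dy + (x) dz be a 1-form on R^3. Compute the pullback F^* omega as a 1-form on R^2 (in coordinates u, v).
F^* omega = (-14*u^3 - 8*u^2 + 14*u*v^2 + 8*v^2) du + (6*v*(u^2 - v^2)) dv

Using F^*(f dg) = (f ∘ F) d(g ∘ F), substitute each coordinate x_i by F_i(u, v) in f_i, and replace dx_i by d F_i = (∂F_i/∂u) du + (∂F_i/∂v) dv.
  For the x component: f_1(F) = 4*u^2 - 4*v^2; d F_1 = (-2*u) du + (2*v) dv
  For the y component: f_2(F) = -2*u^2 + 2*v^2; d F_2 = (4) du + (0) dv
  For the z component: f_3(F) = -u^2 + v^2; d F_3 = (6*u) du + (2*v) dv
Combining and collecting du, dv coefficients:
  coeff of du: -14*u^3 - 8*u^2 + 14*u*v^2 + 8*v^2
  coeff of dv: 6*v*(u^2 - v^2)
F^* omega = (-14*u^3 - 8*u^2 + 14*u*v^2 + 8*v^2) du + (6*v*(u^2 - v^2)) dv.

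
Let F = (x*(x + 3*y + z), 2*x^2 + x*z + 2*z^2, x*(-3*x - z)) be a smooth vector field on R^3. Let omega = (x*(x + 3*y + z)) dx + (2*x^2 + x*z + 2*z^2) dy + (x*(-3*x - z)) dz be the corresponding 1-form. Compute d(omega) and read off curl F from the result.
d(omega) = (-x - 4*z) dy ∧ dz + (7*x + z) dz ∧ dx + (x + z) dx ∧ dy; curl F = (-x - 4*z, 7*x + z, x + z)

d omega = sum_{i<j} (∂f_j/∂x_i - ∂f_i/∂x_j) dx_i ∧ dx_j. Under the identification (dy ∧ dz, dz ∧ dx, dx ∧ dy) ↔ (e_x, e_y, e_z), the coefficients are exactly the components of curl F. Compute:
  ∂R/∂y - ∂Q/∂z = (0) - (x + 4*z) = -x - 4*z
  ∂P/∂z - ∂R/∂x = (x) - (-6*x - z) = 7*x + z
  ∂Q/∂x - ∂P/∂y = (4*x + z) - (3*x) = x + z.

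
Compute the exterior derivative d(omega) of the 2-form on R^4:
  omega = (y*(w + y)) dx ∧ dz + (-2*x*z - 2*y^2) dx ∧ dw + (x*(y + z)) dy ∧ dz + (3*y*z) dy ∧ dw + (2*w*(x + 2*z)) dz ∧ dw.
d(omega) = (-w - y + z) dx ∧ dy ∧ dz + (2*w + 2*x + y) dx ∧ dz ∧ dw + (4*y) dx ∧ dy ∧ dw + (-3*y) dy ∧ dz ∧ dw

For a 2-form omega = sum_{i<j} g_{ij} dx_i ∧ dx_j, the exterior derivative is
  d(omega) = sum_{i<j} d(g_{ij}) ∧ dx_i ∧ dx_j = sum_{i<j, k} (∂g_{ij}/∂x_k) dx_k ∧ dx_i ∧ dx_j.
Expand each term, using dx_k ∧ dx_i ∧ dx_j = sgn(permutation) dx_{(a)} ∧ dx_{(b)} ∧ dx_{(c)} with (a < b < c) sorted:
  d(y*(w + y)) includes (∂/∂y)(y*(w + y)) dy = (w + 2*y) dy, which multiplied by dx ∧ dz gives (-w - 2*y) dx ∧ dy ∧ dz
  d(y*(w + y)) includes (∂/∂w)(y*(w + y)) dw = (y) dw, which multiplied by dx ∧ dz gives (y) dx ∧ dz ∧ dw
  d(-2*x*z - 2*y^2) includes (∂/∂y)(-2*x*z - 2*y^2) dy = (-4*y) dy, which multiplied by dx ∧ dw gives (4*y) dx ∧ dy ∧ dw
  d(-2*x*z - 2*y^2) includes (∂/∂z)(-2*x*z - 2*y^2) dz = (-2*x) dz, which multiplied by dx ∧ dw gives (2*x) dx ∧ dz ∧ dw
  d(x*(y + z)) includes (∂/∂x)(x*(y + z)) dx = (y + z) dx, which multiplied by dy ∧ dz gives (y + z) dx ∧ dy ∧ dz
  d(3*y*z) includes (∂/∂z)(3*y*z) dz = (3*y) dz, which multiplied by dy ∧ dw gives (-3*y) dy ∧ dz ∧ dw
  d(2*w*(x + 2*z)) includes (∂/∂x)(2*w*(x + 2*z)) dx = (2*w) dx, which multiplied by dz ∧ dw gives (2*w) dx ∧ dz ∧ dw
Collecting like 3-forms: d(omega) = (-w - y + z) dx ∧ dy ∧ dz + (2*w + 2*x + y) dx ∧ dz ∧ dw + (4*y) dx ∧ dy ∧ dw + (-3*y) dy ∧ dz ∧ dw.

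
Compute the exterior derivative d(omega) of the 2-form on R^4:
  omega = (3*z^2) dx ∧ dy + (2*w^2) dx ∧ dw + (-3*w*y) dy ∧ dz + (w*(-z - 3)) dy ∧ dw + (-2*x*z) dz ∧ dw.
d(omega) = (6*z) dx ∧ dy ∧ dz + (w - 3*y) dy ∧ dz ∧ dw + (-2*z) dx ∧ dz ∧ dw

For a 2-form omega = sum_{i<j} g_{ij} dx_i ∧ dx_j, the exterior derivative is
  d(omega) = sum_{i<j} d(g_{ij}) ∧ dx_i ∧ dx_j = sum_{i<j, k} (∂g_{ij}/∂x_k) dx_k ∧ dx_i ∧ dx_j.
Expand each term, using dx_k ∧ dx_i ∧ dx_j = sgn(permutation) dx_{(a)} ∧ dx_{(b)} ∧ dx_{(c)} with (a < b < c) sorted:
  d(3*z^2) includes (∂/∂z)(3*z^2) dz = (6*z) dz, which multiplied by dx ∧ dy gives (6*z) dx ∧ dy ∧ dz
  d(-3*w*y) includes (∂/∂w)(-3*w*y) dw = (-3*y) dw, which multiplied by dy ∧ dz gives (-3*y) dy ∧ dz ∧ dw
  d(w*(-z - 3)) includes (∂/∂z)(w*(-z - 3)) dz = (-w) dz, which multiplied by dy ∧ dw gives (w) dy ∧ dz ∧ dw
  d(-2*x*z) includes (∂/∂x)(-2*x*z) dx = (-2*z) dx, which multiplied by dz ∧ dw gives (-2*z) dx ∧ dz ∧ dw
Collecting like 3-forms: d(omega) = (6*z) dx ∧ dy ∧ dz + (w - 3*y) dy ∧ dz ∧ dw + (-2*z) dx ∧ dz ∧ dw.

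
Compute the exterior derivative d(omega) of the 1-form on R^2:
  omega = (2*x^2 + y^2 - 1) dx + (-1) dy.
d(omega) = (-2*y) dx ∧ dy

For a 1-form omega = sum_i f_i dx_i, the exterior derivative is
  d(omega) = sum_{i < j} (∂f_j/∂x_i - ∂f_i/∂x_j) dx_i ∧ dx_j.
  coefficient of dx ∧ dy: ∂f_2/∂x - ∂f_1/∂y = ∂(-1)/∂x - ∂(2*x^2 + y^2 - 1)/∂y = -2*y
Assembling: d(omega) = (-2*y) dx ∧ dy.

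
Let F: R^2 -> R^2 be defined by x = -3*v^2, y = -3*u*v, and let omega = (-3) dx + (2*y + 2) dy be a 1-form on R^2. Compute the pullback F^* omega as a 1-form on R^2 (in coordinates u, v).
F^* omega = (6*v*(3*u*v - 1)) du + (18*u^2*v - 6*u + 18*v) dv

Using F^*(f dg) = (f ∘ F) d(g ∘ F), substitute each coordinate x_i by F_i(u, v) in f_i, and replace dx_i by d F_i = (∂F_i/∂u) du + (∂F_i/∂v) dv.
  For the x component: f_1(F) = -3; d F_1 = (0) du + (-6*v) dv
  For the y component: f_2(F) = -6*u*v + 2; d F_2 = (-3*v) du + (-3*u) dv
Combining and collecting du, dv coefficients:
  coeff of du: 6*v*(3*u*v - 1)
  coeff of dv: 18*u^2*v - 6*u + 18*v
F^* omega = (6*v*(3*u*v - 1)) du + (18*u^2*v - 6*u + 18*v) dv.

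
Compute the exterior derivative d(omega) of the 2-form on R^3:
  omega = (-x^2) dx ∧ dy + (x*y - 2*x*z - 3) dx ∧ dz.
d(omega) = (-x) dx ∧ dy ∧ dz

For a 2-form omega = sum_{i<j} g_{ij} dx_i ∧ dx_j, the exterior derivative is
  d(omega) = sum_{i<j} d(g_{ij}) ∧ dx_i ∧ dx_j = sum_{i<j, k} (∂g_{ij}/∂x_k) dx_k ∧ dx_i ∧ dx_j.
Expand each term, using dx_k ∧ dx_i ∧ dx_j = sgn(permutation) dx_{(a)} ∧ dx_{(b)} ∧ dx_{(c)} with (a < b < c) sorted:
  d(x*y - 2*x*z - 3) includes (∂/∂y)(x*y - 2*x*z - 3) dy = (x) dy, which multiplied by dx ∧ dz gives (-x) dx ∧ dy ∧ dz
Collecting like 3-forms: d(omega) = (-x) dx ∧ dy ∧ dz.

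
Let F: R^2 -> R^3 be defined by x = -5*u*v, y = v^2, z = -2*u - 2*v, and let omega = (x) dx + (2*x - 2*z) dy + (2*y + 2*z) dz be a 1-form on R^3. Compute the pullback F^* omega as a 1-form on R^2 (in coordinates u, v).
F^* omega = (25*u*v^2 + 8*u - 4*v^2 + 8*v) du + (25*u^2*v - 20*u*v^2 + 8*u*v + 8*u + 4*v^2 + 8*v) dv

Using F^*(f dg) = (f ∘ F) d(g ∘ F), substitute each coordinate x_i by F_i(u, v) in f_i, and replace dx_i by d F_i = (∂F_i/∂u) du + (∂F_i/∂v) dv.
  For the x component: f_1(F) = -5*u*v; d F_1 = (-5*v) du + (-5*u) dv
  For the y component: f_2(F) = -10*u*v + 4*u + 4*v; d F_2 = (0) du + (2*v) dv
  For the z component: f_3(F) = -4*u + 2*v^2 - 4*v; d F_3 = (-2) du + (-2) dv
Combining and collecting du, dv coefficients:
  coeff of du: 25*u*v^2 + 8*u - 4*v^2 + 8*v
  coeff of dv: 25*u^2*v - 20*u*v^2 + 8*u*v + 8*u + 4*v^2 + 8*v
F^* omega = (25*u*v^2 + 8*u - 4*v^2 + 8*v) du + (25*u^2*v - 20*u*v^2 + 8*u*v + 8*u + 4*v^2 + 8*v) dv.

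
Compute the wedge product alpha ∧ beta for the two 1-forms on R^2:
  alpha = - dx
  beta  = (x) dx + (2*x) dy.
alpha ∧ beta = (-2*x) dx ∧ dy

Distribute the wedge, using dx_i ∧ dx_j = -dx_j ∧ dx_i and dx_i ∧ dx_i = 0. For each pair (i, j) with i < j, the coefficient of dx_i ∧ dx_j in alpha ∧ beta is (alpha_i * beta_j - alpha_j * beta_i). Collecting: alpha ∧ beta = (-2*x) dx ∧ dy.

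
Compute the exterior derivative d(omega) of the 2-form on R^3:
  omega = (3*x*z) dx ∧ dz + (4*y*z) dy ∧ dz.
d(omega) = 0

For a 2-form omega = sum_{i<j} g_{ij} dx_i ∧ dx_j, the exterior derivative is
  d(omega) = sum_{i<j} d(g_{ij}) ∧ dx_i ∧ dx_j = sum_{i<j, k} (∂g_{ij}/∂x_k) dx_k ∧ dx_i ∧ dx_j.
Expand each term, using dx_k ∧ dx_i ∧ dx_j = sgn(permutation) dx_{(a)} ∧ dx_{(b)} ∧ dx_{(c)} with (a < b < c) sorted:

Collecting like 3-forms: d(omega) = 0.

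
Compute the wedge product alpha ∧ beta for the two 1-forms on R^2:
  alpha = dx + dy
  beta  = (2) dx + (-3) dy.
alpha ∧ beta = (-5) dx ∧ dy

Distribute the wedge, using dx_i ∧ dx_j = -dx_j ∧ dx_i and dx_i ∧ dx_i = 0. For each pair (i, j) with i < j, the coefficient of dx_i ∧ dx_j in alpha ∧ beta is (alpha_i * beta_j - alpha_j * beta_i). Collecting: alpha ∧ beta = (-5) dx ∧ dy.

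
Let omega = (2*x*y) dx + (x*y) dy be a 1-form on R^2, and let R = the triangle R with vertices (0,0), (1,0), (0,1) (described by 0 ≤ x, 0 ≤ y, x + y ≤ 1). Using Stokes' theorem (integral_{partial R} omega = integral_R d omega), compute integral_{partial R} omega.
integral_(partial R) omega = -1/6

Stokes: integral_partial_R omega = integral_R d omega with d omega = (∂Q/∂x - ∂P/∂y) dx ∧ dy.
  ∂Q/∂x = y
  ∂P/∂y = 2*x
  integrand = ∂Q/∂x - ∂P/∂y = -2*x + y.
Integrating over R: integral_0^1 integral_0^{1-x} (-2*x + y) dy dx = -1/6.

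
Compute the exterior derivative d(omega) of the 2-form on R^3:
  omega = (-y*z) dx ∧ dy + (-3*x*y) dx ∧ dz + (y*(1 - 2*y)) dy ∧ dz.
d(omega) = (3*x - y) dx ∧ dy ∧ dz

For a 2-form omega = sum_{i<j} g_{ij} dx_i ∧ dx_j, the exterior derivative is
  d(omega) = sum_{i<j} d(g_{ij}) ∧ dx_i ∧ dx_j = sum_{i<j, k} (∂g_{ij}/∂x_k) dx_k ∧ dx_i ∧ dx_j.
Expand each term, using dx_k ∧ dx_i ∧ dx_j = sgn(permutation) dx_{(a)} ∧ dx_{(b)} ∧ dx_{(c)} with (a < b < c) sorted:
  d(-y*z) includes (∂/∂z)(-y*z) dz = (-y) dz, which multiplied by dx ∧ dy gives (-y) dx ∧ dy ∧ dz
  d(-3*x*y) includes (∂/∂y)(-3*x*y) dy = (-3*x) dy, which multiplied by dx ∧ dz gives (3*x) dx ∧ dy ∧ dz
Collecting like 3-forms: d(omega) = (3*x - y) dx ∧ dy ∧ dz.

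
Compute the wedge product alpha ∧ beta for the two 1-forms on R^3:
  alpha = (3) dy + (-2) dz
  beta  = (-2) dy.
alpha ∧ beta = (-4) dy ∧ dz

Distribute the wedge, using dx_i ∧ dx_j = -dx_j ∧ dx_i and dx_i ∧ dx_i = 0. For each pair (i, j) with i < j, the coefficient of dx_i ∧ dx_j in alpha ∧ beta is (alpha_i * beta_j - alpha_j * beta_i). Collecting: alpha ∧ beta = (-4) dy ∧ dz.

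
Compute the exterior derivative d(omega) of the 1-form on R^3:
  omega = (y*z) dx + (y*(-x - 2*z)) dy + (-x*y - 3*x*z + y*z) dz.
d(omega) = (-y - z) dx ∧ dy + (-2*y - 3*z) dx ∧ dz + (-x + 2*y + z) dy ∧ dz

For a 1-form omega = sum_i f_i dx_i, the exterior derivative is
  d(omega) = sum_{i < j} (∂f_j/∂x_i - ∂f_i/∂x_j) dx_i ∧ dx_j.
  coefficient of dx ∧ dy: ∂f_2/∂x - ∂f_1/∂y = ∂(y*(-x - 2*z))/∂x - ∂(y*z)/∂y = -y - z
  coefficient of dx ∧ dz: ∂f_3/∂x - ∂f_1/∂z = ∂(-x*y - 3*x*z + y*z)/∂x - ∂(y*z)/∂z = -2*y - 3*z
  coefficient of dy ∧ dz: ∂f_3/∂y - ∂f_2/∂z = ∂(-x*y - 3*x*z + y*z)/∂y - ∂(y*(-x - 2*z))/∂z = -x + 2*y + z
Assembling: d(omega) = (-y - z) dx ∧ dy + (-2*y - 3*z) dx ∧ dz + (-x + 2*y + z) dy ∧ dz.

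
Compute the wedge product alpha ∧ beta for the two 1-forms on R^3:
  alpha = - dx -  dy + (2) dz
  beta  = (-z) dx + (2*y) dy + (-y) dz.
alpha ∧ beta = (-2*y - z) dx ∧ dy + (y + 2*z) dx ∧ dz + (-3*y) dy ∧ dz

Distribute the wedge, using dx_i ∧ dx_j = -dx_j ∧ dx_i and dx_i ∧ dx_i = 0. For each pair (i, j) with i < j, the coefficient of dx_i ∧ dx_j in alpha ∧ beta is (alpha_i * beta_j - alpha_j * beta_i). Collecting: alpha ∧ beta = (-2*y - z) dx ∧ dy + (y + 2*z) dx ∧ dz + (-3*y) dy ∧ dz.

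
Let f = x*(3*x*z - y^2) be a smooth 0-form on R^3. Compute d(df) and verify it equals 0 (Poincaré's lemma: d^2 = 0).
d(df) = 0

Step 1: df = sum_i (∂f/∂x_i) dx_i = (6*x*z - y^2) dx + (-2*x*y) dy + (3*x^2) dz.
Step 2: Apply d again. Using the 1-form formula, the coefficient of dx ∧ dy in d(df) is ∂^2 f/∂x ∂y - ∂^2 f/∂y ∂x = (-2*y) - (-2*y) = 0 (equality of mixed partials for smooth f).
Similarly for dx ∧ dz and dy ∧ dz — all coefficients vanish. So d(df) = 0.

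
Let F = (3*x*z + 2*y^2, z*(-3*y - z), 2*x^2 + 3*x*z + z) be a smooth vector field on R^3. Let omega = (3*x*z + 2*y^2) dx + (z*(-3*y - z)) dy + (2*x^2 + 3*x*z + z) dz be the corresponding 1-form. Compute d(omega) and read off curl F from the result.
d(omega) = (3*y + 2*z) dy ∧ dz + (-x - 3*z) dz ∧ dx + (-4*y) dx ∧ dy; curl F = (3*y + 2*z, -x - 3*z, -4*y)

d omega = sum_{i<j} (∂f_j/∂x_i - ∂f_i/∂x_j) dx_i ∧ dx_j. Under the identification (dy ∧ dz, dz ∧ dx, dx ∧ dy) ↔ (e_x, e_y, e_z), the coefficients are exactly the components of curl F. Compute:
  ∂R/∂y - ∂Q/∂z = (0) - (-3*y - 2*z) = 3*y + 2*z
  ∂P/∂z - ∂R/∂x = (3*x) - (4*x + 3*z) = -x - 3*z
  ∂Q/∂x - ∂P/∂y = (0) - (4*y) = -4*y.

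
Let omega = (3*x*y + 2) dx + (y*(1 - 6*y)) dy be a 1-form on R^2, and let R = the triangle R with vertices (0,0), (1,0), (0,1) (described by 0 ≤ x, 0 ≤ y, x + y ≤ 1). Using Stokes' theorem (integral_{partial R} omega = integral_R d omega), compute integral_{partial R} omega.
integral_(partial R) omega = -1/2

Stokes: integral_partial_R omega = integral_R d omega with d omega = (∂Q/∂x - ∂P/∂y) dx ∧ dy.
  ∂Q/∂x = 0
  ∂P/∂y = 3*x
  integrand = ∂Q/∂x - ∂P/∂y = -3*x.
Integrating over R: integral_0^1 integral_0^{1-x} (-3*x) dy dx = -1/2.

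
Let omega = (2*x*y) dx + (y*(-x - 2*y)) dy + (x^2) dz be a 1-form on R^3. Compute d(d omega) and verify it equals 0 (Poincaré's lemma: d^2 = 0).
d(d omega) = 0

Step 1: d omega = sum_{i<j} (∂f_j/∂x_i - ∂f_i/∂x_j) dx_i ∧ dx_j:
  coeff of dx ∧ dy: -2*x - y
  coeff of dx ∧ dz: 2*x
  coeff of dy ∧ dz: 0
Step 2: Apply d again to each 2-form coefficient. The only possible 3-form in R^3 is dx ∧ dy ∧ dz, with coefficient
  ∂(coeff of dy∧dz)/∂x - ∂(coeff of dx∧dz)/∂y + ∂(coeff of dx∧dy)/∂z
  = ∂/∂x (0) - ∂/∂y (2*x) + ∂/∂z (-2*x - y).
Each of these terms simplifies to sums of mixed partials that cancel in pairs. The result is 0 (by equality of mixed partials for smooth functions — Schwarz / Clairaut).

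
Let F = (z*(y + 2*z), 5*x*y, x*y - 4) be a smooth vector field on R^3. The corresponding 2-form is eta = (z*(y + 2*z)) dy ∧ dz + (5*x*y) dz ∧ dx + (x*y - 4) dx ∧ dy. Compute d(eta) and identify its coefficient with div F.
d(eta) = (5*x) dx ∧ dy ∧ dz; div F = 5*x

For a 2-form in R^3 of the form above, applying d gives a 3-form with coefficient ∂P/∂x + ∂Q/∂y + ∂R/∂z:
  ∂P/∂x = 0
  ∂Q/∂y = 5*x
  ∂R/∂z = 0
Sum = 5*x, which is exactly div F.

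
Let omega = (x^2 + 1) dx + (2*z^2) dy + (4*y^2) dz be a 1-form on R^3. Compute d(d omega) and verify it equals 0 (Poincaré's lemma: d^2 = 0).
d(d omega) = 0

Step 1: d omega = sum_{i<j} (∂f_j/∂x_i - ∂f_i/∂x_j) dx_i ∧ dx_j:
  coeff of dx ∧ dy: 0
  coeff of dx ∧ dz: 0
  coeff of dy ∧ dz: 8*y - 4*z
Step 2: Apply d again to each 2-form coefficient. The only possible 3-form in R^3 is dx ∧ dy ∧ dz, with coefficient
  ∂(coeff of dy∧dz)/∂x - ∂(coeff of dx∧dz)/∂y + ∂(coeff of dx∧dy)/∂z
  = ∂/∂x (8*y - 4*z) - ∂/∂y (0) + ∂/∂z (0).
Each of these terms simplifies to sums of mixed partials that cancel in pairs. The result is 0 (by equality of mixed partials for smooth functions — Schwarz / Clairaut).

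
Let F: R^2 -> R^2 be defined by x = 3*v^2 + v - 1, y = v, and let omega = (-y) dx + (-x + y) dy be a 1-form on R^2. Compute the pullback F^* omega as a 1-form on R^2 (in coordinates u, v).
F^* omega = (-9*v^2 - v + 1) dv

Using F^*(f dg) = (f ∘ F) d(g ∘ F), substitute each coordinate x_i by F_i(u, v) in f_i, and replace dx_i by d F_i = (∂F_i/∂u) du + (∂F_i/∂v) dv.
  For the x component: f_1(F) = -v; d F_1 = (0) du + (6*v + 1) dv
  For the y component: f_2(F) = 1 - 3*v^2; d F_2 = (0) du + (1) dv
Combining and collecting du, dv coefficients:
  coeff of du: 0
  coeff of dv: -9*v^2 - v + 1
F^* omega = (-9*v^2 - v + 1) dv.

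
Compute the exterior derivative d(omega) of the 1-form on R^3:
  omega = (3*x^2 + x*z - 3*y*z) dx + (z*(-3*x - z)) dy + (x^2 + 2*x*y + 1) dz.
d(omega) = (x + 5*y) dx ∧ dz + (5*x + 2*z) dy ∧ dz

For a 1-form omega = sum_i f_i dx_i, the exterior derivative is
  d(omega) = sum_{i < j} (∂f_j/∂x_i - ∂f_i/∂x_j) dx_i ∧ dx_j.
  coefficient of dx ∧ dz: ∂f_3/∂x - ∂f_1/∂z = ∂(x^2 + 2*x*y + 1)/∂x - ∂(3*x^2 + x*z - 3*y*z)/∂z = x + 5*y
  coefficient of dy ∧ dz: ∂f_3/∂y - ∂f_2/∂z = ∂(x^2 + 2*x*y + 1)/∂y - ∂(z*(-3*x - z))/∂z = 5*x + 2*z
Assembling: d(omega) = (x + 5*y) dx ∧ dz + (5*x + 2*z) dy ∧ dz.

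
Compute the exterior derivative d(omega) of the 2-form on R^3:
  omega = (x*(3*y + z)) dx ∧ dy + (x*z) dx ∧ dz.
d(omega) = (x) dx ∧ dy ∧ dz

For a 2-form omega = sum_{i<j} g_{ij} dx_i ∧ dx_j, the exterior derivative is
  d(omega) = sum_{i<j} d(g_{ij}) ∧ dx_i ∧ dx_j = sum_{i<j, k} (∂g_{ij}/∂x_k) dx_k ∧ dx_i ∧ dx_j.
Expand each term, using dx_k ∧ dx_i ∧ dx_j = sgn(permutation) dx_{(a)} ∧ dx_{(b)} ∧ dx_{(c)} with (a < b < c) sorted:
  d(x*(3*y + z)) includes (∂/∂z)(x*(3*y + z)) dz = (x) dz, which multiplied by dx ∧ dy gives (x) dx ∧ dy ∧ dz
Collecting like 3-forms: d(omega) = (x) dx ∧ dy ∧ dz.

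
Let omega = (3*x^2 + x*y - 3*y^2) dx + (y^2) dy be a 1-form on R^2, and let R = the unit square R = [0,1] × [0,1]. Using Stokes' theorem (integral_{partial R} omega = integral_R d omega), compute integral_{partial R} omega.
integral_(partial R) omega = 5/2

Stokes: integral_partial_R omega = integral_R d omega with d omega = (∂Q/∂x - ∂P/∂y) dx ∧ dy.
  ∂Q/∂x = 0
  ∂P/∂y = x - 6*y
  integrand = ∂Q/∂x - ∂P/∂y = -x + 6*y.
Integrating over R: integral_0^1 integral_0^1 (-x + 6*y) dx dy = 5/2.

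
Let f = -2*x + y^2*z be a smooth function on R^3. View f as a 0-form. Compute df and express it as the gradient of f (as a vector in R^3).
df = (-2) dx + (2*y*z) dy + (y^2) dz; grad f = (-2, 2*y*z, y^2)

For a 0-form f, d f = (∂f/∂x) dx + (∂f/∂y) dy + (∂f/∂z) dz. The components of the vector representation are exactly the entries of grad f in Cartesian coordinates:
  ∂f/∂x = -2
  ∂f/∂y = 2*y*z
  ∂f/∂z = y^2.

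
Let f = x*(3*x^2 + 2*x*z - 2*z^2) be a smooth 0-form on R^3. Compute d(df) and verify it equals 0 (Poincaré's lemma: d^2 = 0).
d(df) = 0

Step 1: df = sum_i (∂f/∂x_i) dx_i = (9*x^2 + 4*x*z - 2*z^2) dx + (0) dy + (2*x*(x - 2*z)) dz.
Step 2: Apply d again. Using the 1-form formula, the coefficient of dx ∧ dy in d(df) is ∂^2 f/∂x ∂y - ∂^2 f/∂y ∂x = (0) - (0) = 0 (equality of mixed partials for smooth f).
Similarly for dx ∧ dz and dy ∧ dz — all coefficients vanish. So d(df) = 0.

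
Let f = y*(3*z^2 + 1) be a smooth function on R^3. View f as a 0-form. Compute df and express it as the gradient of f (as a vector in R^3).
df = (0) dx + (3*z^2 + 1) dy + (6*y*z) dz; grad f = (0, 3*z^2 + 1, 6*y*z)

For a 0-form f, d f = (∂f/∂x) dx + (∂f/∂y) dy + (∂f/∂z) dz. The components of the vector representation are exactly the entries of grad f in Cartesian coordinates:
  ∂f/∂x = 0
  ∂f/∂y = 3*z^2 + 1
  ∂f/∂z = 6*y*z.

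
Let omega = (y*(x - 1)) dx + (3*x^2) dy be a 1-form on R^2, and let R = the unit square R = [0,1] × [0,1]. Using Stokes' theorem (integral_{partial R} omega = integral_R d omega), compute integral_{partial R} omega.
integral_(partial R) omega = 7/2

Stokes: integral_partial_R omega = integral_R d omega with d omega = (∂Q/∂x - ∂P/∂y) dx ∧ dy.
  ∂Q/∂x = 6*x
  ∂P/∂y = x - 1
  integrand = ∂Q/∂x - ∂P/∂y = 5*x + 1.
Integrating over R: integral_0^1 integral_0^1 (5*x + 1) dx dy = 7/2.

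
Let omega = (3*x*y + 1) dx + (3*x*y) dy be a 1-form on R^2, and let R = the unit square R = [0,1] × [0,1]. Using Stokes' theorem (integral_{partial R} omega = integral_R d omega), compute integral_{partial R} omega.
integral_(partial R) omega = 0

Stokes: integral_partial_R omega = integral_R d omega with d omega = (∂Q/∂x - ∂P/∂y) dx ∧ dy.
  ∂Q/∂x = 3*y
  ∂P/∂y = 3*x
  integrand = ∂Q/∂x - ∂P/∂y = -3*x + 3*y.
Integrating over R: integral_0^1 integral_0^1 (-3*x + 3*y) dx dy = 0.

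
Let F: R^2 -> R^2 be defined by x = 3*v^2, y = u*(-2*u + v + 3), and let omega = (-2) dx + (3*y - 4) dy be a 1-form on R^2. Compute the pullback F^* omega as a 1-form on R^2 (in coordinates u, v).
F^* omega = (24*u^3 - 18*u^2*v - 54*u^2 + 3*u*v^2 + 18*u*v + 43*u - 4*v - 12) du + (-6*u^3 + 3*u^2*v + 9*u^2 - 4*u - 12*v) dv

Using F^*(f dg) = (f ∘ F) d(g ∘ F), substitute each coordinate x_i by F_i(u, v) in f_i, and replace dx_i by d F_i = (∂F_i/∂u) du + (∂F_i/∂v) dv.
  For the x component: f_1(F) = -2; d F_1 = (0) du + (6*v) dv
  For the y component: f_2(F) = -6*u^2 + 3*u*v + 9*u - 4; d F_2 = (-4*u + v + 3) du + (u) dv
Combining and collecting du, dv coefficients:
  coeff of du: 24*u^3 - 18*u^2*v - 54*u^2 + 3*u*v^2 + 18*u*v + 43*u - 4*v - 12
  coeff of dv: -6*u^3 + 3*u^2*v + 9*u^2 - 4*u - 12*v
F^* omega = (24*u^3 - 18*u^2*v - 54*u^2 + 3*u*v^2 + 18*u*v + 43*u - 4*v - 12) du + (-6*u^3 + 3*u^2*v + 9*u^2 - 4*u - 12*v) dv.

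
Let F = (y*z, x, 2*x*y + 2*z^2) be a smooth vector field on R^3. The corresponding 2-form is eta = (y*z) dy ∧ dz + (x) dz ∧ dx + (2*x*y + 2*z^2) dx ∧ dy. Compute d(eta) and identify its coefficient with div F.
d(eta) = (4*z) dx ∧ dy ∧ dz; div F = 4*z

For a 2-form in R^3 of the form above, applying d gives a 3-form with coefficient ∂P/∂x + ∂Q/∂y + ∂R/∂z:
  ∂P/∂x = 0
  ∂Q/∂y = 0
  ∂R/∂z = 4*z
Sum = 4*z, which is exactly div F.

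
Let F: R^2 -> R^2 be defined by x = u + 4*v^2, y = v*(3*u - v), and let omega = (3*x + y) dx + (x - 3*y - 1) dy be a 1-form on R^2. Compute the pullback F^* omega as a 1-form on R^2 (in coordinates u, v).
F^* omega = (-27*u*v^2 + 6*u*v + 3*u + 21*v^3 + 11*v^2 - 3*v) du + (-27*u^2*v + 3*u^2 + 63*u*v^2 + 22*u*v - 3*u + 74*v^3 + 2*v) dv

Using F^*(f dg) = (f ∘ F) d(g ∘ F), substitute each coordinate x_i by F_i(u, v) in f_i, and replace dx_i by d F_i = (∂F_i/∂u) du + (∂F_i/∂v) dv.
  For the x component: f_1(F) = 3*u*v + 3*u + 11*v^2; d F_1 = (1) du + (8*v) dv
  For the y component: f_2(F) = -9*u*v + u + 7*v^2 - 1; d F_2 = (3*v) du + (3*u - 2*v) dv
Combining and collecting du, dv coefficients:
  coeff of du: -27*u*v^2 + 6*u*v + 3*u + 21*v^3 + 11*v^2 - 3*v
  coeff of dv: -27*u^2*v + 3*u^2 + 63*u*v^2 + 22*u*v - 3*u + 74*v^3 + 2*v
F^* omega = (-27*u*v^2 + 6*u*v + 3*u + 21*v^3 + 11*v^2 - 3*v) du + (-27*u^2*v + 3*u^2 + 63*u*v^2 + 22*u*v - 3*u + 74*v^3 + 2*v) dv.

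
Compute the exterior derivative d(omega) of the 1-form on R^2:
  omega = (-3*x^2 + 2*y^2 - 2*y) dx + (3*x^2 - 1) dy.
d(omega) = (6*x - 4*y + 2) dx ∧ dy

For a 1-form omega = sum_i f_i dx_i, the exterior derivative is
  d(omega) = sum_{i < j} (∂f_j/∂x_i - ∂f_i/∂x_j) dx_i ∧ dx_j.
  coefficient of dx ∧ dy: ∂f_2/∂x - ∂f_1/∂y = ∂(3*x^2 - 1)/∂x - ∂(-3*x^2 + 2*y^2 - 2*y)/∂y = 6*x - 4*y + 2
Assembling: d(omega) = (6*x - 4*y + 2) dx ∧ dy.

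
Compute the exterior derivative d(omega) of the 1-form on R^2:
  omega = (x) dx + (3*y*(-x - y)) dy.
d(omega) = (-3*y) dx ∧ dy

For a 1-form omega = sum_i f_i dx_i, the exterior derivative is
  d(omega) = sum_{i < j} (∂f_j/∂x_i - ∂f_i/∂x_j) dx_i ∧ dx_j.
  coefficient of dx ∧ dy: ∂f_2/∂x - ∂f_1/∂y = ∂(3*y*(-x - y))/∂x - ∂(x)/∂y = -3*y
Assembling: d(omega) = (-3*y) dx ∧ dy.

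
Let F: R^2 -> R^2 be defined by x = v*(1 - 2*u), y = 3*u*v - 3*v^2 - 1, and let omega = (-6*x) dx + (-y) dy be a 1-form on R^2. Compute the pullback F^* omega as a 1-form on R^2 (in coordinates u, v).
F^* omega = (3*v*(-11*u*v + 3*v^2 + 4*v + 1)) du + (-33*u^2*v + 27*u*v^2 + 24*u*v + 3*u - 18*v^3 - 12*v) dv

Using F^*(f dg) = (f ∘ F) d(g ∘ F), substitute each coordinate x_i by F_i(u, v) in f_i, and replace dx_i by d F_i = (∂F_i/∂u) du + (∂F_i/∂v) dv.
  For the x component: f_1(F) = 6*v*(2*u - 1); d F_1 = (-2*v) du + (1 - 2*u) dv
  For the y component: f_2(F) = -3*u*v + 3*v^2 + 1; d F_2 = (3*v) du + (3*u - 6*v) dv
Combining and collecting du, dv coefficients:
  coeff of du: 3*v*(-11*u*v + 3*v^2 + 4*v + 1)
  coeff of dv: -33*u^2*v + 27*u*v^2 + 24*u*v + 3*u - 18*v^3 - 12*v
F^* omega = (3*v*(-11*u*v + 3*v^2 + 4*v + 1)) du + (-33*u^2*v + 27*u*v^2 + 24*u*v + 3*u - 18*v^3 - 12*v) dv.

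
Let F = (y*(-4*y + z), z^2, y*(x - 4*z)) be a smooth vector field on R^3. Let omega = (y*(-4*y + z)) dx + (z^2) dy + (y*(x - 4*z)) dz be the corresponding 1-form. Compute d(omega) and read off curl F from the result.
d(omega) = (x - 6*z) dy ∧ dz + (0) dz ∧ dx + (8*y - z) dx ∧ dy; curl F = (x - 6*z, 0, 8*y - z)

d omega = sum_{i<j} (∂f_j/∂x_i - ∂f_i/∂x_j) dx_i ∧ dx_j. Under the identification (dy ∧ dz, dz ∧ dx, dx ∧ dy) ↔ (e_x, e_y, e_z), the coefficients are exactly the components of curl F. Compute:
  ∂R/∂y - ∂Q/∂z = (x - 4*z) - (2*z) = x - 6*z
  ∂P/∂z - ∂R/∂x = (y) - (y) = 0
  ∂Q/∂x - ∂P/∂y = (0) - (-8*y + z) = 8*y - z.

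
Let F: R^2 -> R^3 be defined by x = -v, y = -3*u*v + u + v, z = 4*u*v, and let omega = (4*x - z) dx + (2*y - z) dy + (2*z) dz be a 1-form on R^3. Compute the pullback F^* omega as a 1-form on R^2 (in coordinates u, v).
F^* omega = (62*u*v^2 - 16*u*v + 2*u - 6*v^2 + 2*v) du + (62*u^2*v - 6*u^2 - 12*u*v + 2*u + 6*v) dv

Using F^*(f dg) = (f ∘ F) d(g ∘ F), substitute each coordinate x_i by F_i(u, v) in f_i, and replace dx_i by d F_i = (∂F_i/∂u) du + (∂F_i/∂v) dv.
  For the x component: f_1(F) = 4*v*(-u - 1); d F_1 = (0) du + (-1) dv
  For the y component: f_2(F) = -10*u*v + 2*u + 2*v; d F_2 = (1 - 3*v) du + (1 - 3*u) dv
  For the z component: f_3(F) = 8*u*v; d F_3 = (4*v) du + (4*u) dv
Combining and collecting du, dv coefficients:
  coeff of du: 62*u*v^2 - 16*u*v + 2*u - 6*v^2 + 2*v
  coeff of dv: 62*u^2*v - 6*u^2 - 12*u*v + 2*u + 6*v
F^* omega = (62*u*v^2 - 16*u*v + 2*u - 6*v^2 + 2*v) du + (62*u^2*v - 6*u^2 - 12*u*v + 2*u + 6*v) dv.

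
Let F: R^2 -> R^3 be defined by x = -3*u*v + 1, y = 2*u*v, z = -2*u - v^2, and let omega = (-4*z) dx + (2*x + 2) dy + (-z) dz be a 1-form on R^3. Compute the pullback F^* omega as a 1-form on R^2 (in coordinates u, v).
F^* omega = (-12*u*v^2 - 24*u*v - 4*u - 12*v^3 - 2*v^2 + 8*v) du + (-12*u^2*v - 24*u^2 - 12*u*v^2 - 4*u*v + 8*u - 2*v^3) dv

Using F^*(f dg) = (f ∘ F) d(g ∘ F), substitute each coordinate x_i by F_i(u, v) in f_i, and replace dx_i by d F_i = (∂F_i/∂u) du + (∂F_i/∂v) dv.
  For the x component: f_1(F) = 8*u + 4*v^2; d F_1 = (-3*v) du + (-3*u) dv
  For the y component: f_2(F) = -6*u*v + 4; d F_2 = (2*v) du + (2*u) dv
  For the z component: f_3(F) = 2*u + v^2; d F_3 = (-2) du + (-2*v) dv
Combining and collecting du, dv coefficients:
  coeff of du: -12*u*v^2 - 24*u*v - 4*u - 12*v^3 - 2*v^2 + 8*v
  coeff of dv: -12*u^2*v - 24*u^2 - 12*u*v^2 - 4*u*v + 8*u - 2*v^3
F^* omega = (-12*u*v^2 - 24*u*v - 4*u - 12*v^3 - 2*v^2 + 8*v) du + (-12*u^2*v - 24*u^2 - 12*u*v^2 - 4*u*v + 8*u - 2*v^3) dv.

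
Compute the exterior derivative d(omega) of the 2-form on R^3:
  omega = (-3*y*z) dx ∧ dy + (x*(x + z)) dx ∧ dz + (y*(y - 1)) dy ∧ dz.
d(omega) = (-3*y) dx ∧ dy ∧ dz

For a 2-form omega = sum_{i<j} g_{ij} dx_i ∧ dx_j, the exterior derivative is
  d(omega) = sum_{i<j} d(g_{ij}) ∧ dx_i ∧ dx_j = sum_{i<j, k} (∂g_{ij}/∂x_k) dx_k ∧ dx_i ∧ dx_j.
Expand each term, using dx_k ∧ dx_i ∧ dx_j = sgn(permutation) dx_{(a)} ∧ dx_{(b)} ∧ dx_{(c)} with (a < b < c) sorted:
  d(-3*y*z) includes (∂/∂z)(-3*y*z) dz = (-3*y) dz, which multiplied by dx ∧ dy gives (-3*y) dx ∧ dy ∧ dz
Collecting like 3-forms: d(omega) = (-3*y) dx ∧ dy ∧ dz.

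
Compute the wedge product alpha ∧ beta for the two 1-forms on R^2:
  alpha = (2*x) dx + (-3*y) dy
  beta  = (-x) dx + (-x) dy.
alpha ∧ beta = (-x*(2*x + 3*y)) dx ∧ dy

Distribute the wedge, using dx_i ∧ dx_j = -dx_j ∧ dx_i and dx_i ∧ dx_i = 0. For each pair (i, j) with i < j, the coefficient of dx_i ∧ dx_j in alpha ∧ beta is (alpha_i * beta_j - alpha_j * beta_i). Collecting: alpha ∧ beta = (-x*(2*x + 3*y)) dx ∧ dy.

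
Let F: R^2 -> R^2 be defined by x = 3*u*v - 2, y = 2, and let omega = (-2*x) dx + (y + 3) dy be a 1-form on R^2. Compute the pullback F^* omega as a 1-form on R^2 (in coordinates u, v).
F^* omega = (6*v*(-3*u*v + 2)) du + (6*u*(-3*u*v + 2)) dv

Using F^*(f dg) = (f ∘ F) d(g ∘ F), substitute each coordinate x_i by F_i(u, v) in f_i, and replace dx_i by d F_i = (∂F_i/∂u) du + (∂F_i/∂v) dv.
  For the x component: f_1(F) = -6*u*v + 4; d F_1 = (3*v) du + (3*u) dv
  For the y component: f_2(F) = 5; d F_2 = (0) du + (0) dv
Combining and collecting du, dv coefficients:
  coeff of du: 6*v*(-3*u*v + 2)
  coeff of dv: 6*u*(-3*u*v + 2)
F^* omega = (6*v*(-3*u*v + 2)) du + (6*u*(-3*u*v + 2)) dv.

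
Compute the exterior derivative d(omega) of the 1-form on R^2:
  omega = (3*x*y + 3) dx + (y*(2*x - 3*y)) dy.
d(omega) = (-3*x + 2*y) dx ∧ dy

For a 1-form omega = sum_i f_i dx_i, the exterior derivative is
  d(omega) = sum_{i < j} (∂f_j/∂x_i - ∂f_i/∂x_j) dx_i ∧ dx_j.
  coefficient of dx ∧ dy: ∂f_2/∂x - ∂f_1/∂y = ∂(y*(2*x - 3*y))/∂x - ∂(3*x*y + 3)/∂y = -3*x + 2*y
Assembling: d(omega) = (-3*x + 2*y) dx ∧ dy.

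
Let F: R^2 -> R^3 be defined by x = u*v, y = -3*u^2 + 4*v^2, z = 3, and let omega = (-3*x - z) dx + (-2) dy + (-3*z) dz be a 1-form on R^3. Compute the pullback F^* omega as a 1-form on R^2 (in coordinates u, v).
F^* omega = (-3*u*v^2 + 12*u - 3*v) du + (-3*u^2*v - 3*u - 16*v) dv

Using F^*(f dg) = (f ∘ F) d(g ∘ F), substitute each coordinate x_i by F_i(u, v) in f_i, and replace dx_i by d F_i = (∂F_i/∂u) du + (∂F_i/∂v) dv.
  For the x component: f_1(F) = -3*u*v - 3; d F_1 = (v) du + (u) dv
  For the y component: f_2(F) = -2; d F_2 = (-6*u) du + (8*v) dv
  For the z component: f_3(F) = -9; d F_3 = (0) du + (0) dv
Combining and collecting du, dv coefficients:
  coeff of du: -3*u*v^2 + 12*u - 3*v
  coeff of dv: -3*u^2*v - 3*u - 16*v
F^* omega = (-3*u*v^2 + 12*u - 3*v) du + (-3*u^2*v - 3*u - 16*v) dv.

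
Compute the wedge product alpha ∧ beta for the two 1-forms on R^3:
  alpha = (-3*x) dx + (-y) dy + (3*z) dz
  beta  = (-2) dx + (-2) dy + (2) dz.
alpha ∧ beta = (6*x - 2*y) dx ∧ dy + (-6*x + 6*z) dx ∧ dz + (-2*y + 6*z) dy ∧ dz

Distribute the wedge, using dx_i ∧ dx_j = -dx_j ∧ dx_i and dx_i ∧ dx_i = 0. For each pair (i, j) with i < j, the coefficient of dx_i ∧ dx_j in alpha ∧ beta is (alpha_i * beta_j - alpha_j * beta_i). Collecting: alpha ∧ beta = (6*x - 2*y) dx ∧ dy + (-6*x + 6*z) dx ∧ dz + (-2*y + 6*z) dy ∧ dz.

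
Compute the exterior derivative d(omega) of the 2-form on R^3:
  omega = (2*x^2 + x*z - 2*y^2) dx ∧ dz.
d(omega) = (4*y) dx ∧ dy ∧ dz

For a 2-form omega = sum_{i<j} g_{ij} dx_i ∧ dx_j, the exterior derivative is
  d(omega) = sum_{i<j} d(g_{ij}) ∧ dx_i ∧ dx_j = sum_{i<j, k} (∂g_{ij}/∂x_k) dx_k ∧ dx_i ∧ dx_j.
Expand each term, using dx_k ∧ dx_i ∧ dx_j = sgn(permutation) dx_{(a)} ∧ dx_{(b)} ∧ dx_{(c)} with (a < b < c) sorted:
  d(2*x^2 + x*z - 2*y^2) includes (∂/∂y)(2*x^2 + x*z - 2*y^2) dy = (-4*y) dy, which multiplied by dx ∧ dz gives (4*y) dx ∧ dy ∧ dz
Collecting like 3-forms: d(omega) = (4*y) dx ∧ dy ∧ dz.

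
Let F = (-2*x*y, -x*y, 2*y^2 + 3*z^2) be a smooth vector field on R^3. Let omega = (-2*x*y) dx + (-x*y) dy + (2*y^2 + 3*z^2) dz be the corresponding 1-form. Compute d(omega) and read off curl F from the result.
d(omega) = (4*y) dy ∧ dz + (0) dz ∧ dx + (2*x - y) dx ∧ dy; curl F = (4*y, 0, 2*x - y)

d omega = sum_{i<j} (∂f_j/∂x_i - ∂f_i/∂x_j) dx_i ∧ dx_j. Under the identification (dy ∧ dz, dz ∧ dx, dx ∧ dy) ↔ (e_x, e_y, e_z), the coefficients are exactly the components of curl F. Compute:
  ∂R/∂y - ∂Q/∂z = (4*y) - (0) = 4*y
  ∂P/∂z - ∂R/∂x = (0) - (0) = 0
  ∂Q/∂x - ∂P/∂y = (-y) - (-2*x) = 2*x - y.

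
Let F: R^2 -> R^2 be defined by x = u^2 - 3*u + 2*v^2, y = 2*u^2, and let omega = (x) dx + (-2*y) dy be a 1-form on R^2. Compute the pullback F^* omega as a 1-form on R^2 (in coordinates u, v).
F^* omega = (-14*u^3 - 9*u^2 + 4*u*v^2 + 9*u - 6*v^2) du + (4*v*(u^2 - 3*u + 2*v^2)) dv

Using F^*(f dg) = (f ∘ F) d(g ∘ F), substitute each coordinate x_i by F_i(u, v) in f_i, and replace dx_i by d F_i = (∂F_i/∂u) du + (∂F_i/∂v) dv.
  For the x component: f_1(F) = u^2 - 3*u + 2*v^2; d F_1 = (2*u - 3) du + (4*v) dv
  For the y component: f_2(F) = -4*u^2; d F_2 = (4*u) du + (0) dv
Combining and collecting du, dv coefficients:
  coeff of du: -14*u^3 - 9*u^2 + 4*u*v^2 + 9*u - 6*v^2
  coeff of dv: 4*v*(u^2 - 3*u + 2*v^2)
F^* omega = (-14*u^3 - 9*u^2 + 4*u*v^2 + 9*u - 6*v^2) du + (4*v*(u^2 - 3*u + 2*v^2)) dv.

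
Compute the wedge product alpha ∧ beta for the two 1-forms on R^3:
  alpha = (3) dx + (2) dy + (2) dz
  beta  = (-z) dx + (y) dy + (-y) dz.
alpha ∧ beta = (3*y + 2*z) dx ∧ dy + (-3*y + 2*z) dx ∧ dz + (-4*y) dy ∧ dz

Distribute the wedge, using dx_i ∧ dx_j = -dx_j ∧ dx_i and dx_i ∧ dx_i = 0. For each pair (i, j) with i < j, the coefficient of dx_i ∧ dx_j in alpha ∧ beta is (alpha_i * beta_j - alpha_j * beta_i). Collecting: alpha ∧ beta = (3*y + 2*z) dx ∧ dy + (-3*y + 2*z) dx ∧ dz + (-4*y) dy ∧ dz.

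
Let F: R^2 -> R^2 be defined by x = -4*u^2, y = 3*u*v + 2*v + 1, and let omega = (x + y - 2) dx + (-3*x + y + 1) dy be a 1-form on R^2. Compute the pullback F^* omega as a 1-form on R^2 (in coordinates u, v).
F^* omega = (32*u^3 + 12*u^2*v + 9*u*v^2 - 16*u*v + 8*u + 6*v^2 + 6*v) du + (36*u^3 + 9*u^2*v + 24*u^2 + 12*u*v + 6*u + 4*v + 4) dv

Using F^*(f dg) = (f ∘ F) d(g ∘ F), substitute each coordinate x_i by F_i(u, v) in f_i, and replace dx_i by d F_i = (∂F_i/∂u) du + (∂F_i/∂v) dv.
  For the x component: f_1(F) = -4*u^2 + 3*u*v + 2*v - 1; d F_1 = (-8*u) du + (0) dv
  For the y component: f_2(F) = 12*u^2 + 3*u*v + 2*v + 2; d F_2 = (3*v) du + (3*u + 2) dv
Combining and collecting du, dv coefficients:
  coeff of du: 32*u^3 + 12*u^2*v + 9*u*v^2 - 16*u*v + 8*u + 6*v^2 + 6*v
  coeff of dv: 36*u^3 + 9*u^2*v + 24*u^2 + 12*u*v + 6*u + 4*v + 4
F^* omega = (32*u^3 + 12*u^2*v + 9*u*v^2 - 16*u*v + 8*u + 6*v^2 + 6*v) du + (36*u^3 + 9*u^2*v + 24*u^2 + 12*u*v + 6*u + 4*v + 4) dv.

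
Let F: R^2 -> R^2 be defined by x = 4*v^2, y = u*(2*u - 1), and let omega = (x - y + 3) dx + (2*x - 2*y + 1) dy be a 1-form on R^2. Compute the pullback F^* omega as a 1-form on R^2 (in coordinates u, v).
F^* omega = (-16*u^3 + 12*u^2 + 32*u*v^2 + 2*u - 8*v^2 - 1) du + (8*v*(-2*u^2 + u + 4*v^2 + 3)) dv

Using F^*(f dg) = (f ∘ F) d(g ∘ F), substitute each coordinate x_i by F_i(u, v) in f_i, and replace dx_i by d F_i = (∂F_i/∂u) du + (∂F_i/∂v) dv.
  For the x component: f_1(F) = -2*u^2 + u + 4*v^2 + 3; d F_1 = (0) du + (8*v) dv
  For the y component: f_2(F) = -4*u^2 + 2*u + 8*v^2 + 1; d F_2 = (4*u - 1) du + (0) dv
Combining and collecting du, dv coefficients:
  coeff of du: -16*u^3 + 12*u^2 + 32*u*v^2 + 2*u - 8*v^2 - 1
  coeff of dv: 8*v*(-2*u^2 + u + 4*v^2 + 3)
F^* omega = (-16*u^3 + 12*u^2 + 32*u*v^2 + 2*u - 8*v^2 - 1) du + (8*v*(-2*u^2 + u + 4*v^2 + 3)) dv.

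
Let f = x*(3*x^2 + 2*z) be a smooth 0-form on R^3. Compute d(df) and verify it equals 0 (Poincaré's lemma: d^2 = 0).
d(df) = 0

Step 1: df = sum_i (∂f/∂x_i) dx_i = (9*x^2 + 2*z) dx + (0) dy + (2*x) dz.
Step 2: Apply d again. Using the 1-form formula, the coefficient of dx ∧ dy in d(df) is ∂^2 f/∂x ∂y - ∂^2 f/∂y ∂x = (0) - (0) = 0 (equality of mixed partials for smooth f).
Similarly for dx ∧ dz and dy ∧ dz — all coefficients vanish. So d(df) = 0.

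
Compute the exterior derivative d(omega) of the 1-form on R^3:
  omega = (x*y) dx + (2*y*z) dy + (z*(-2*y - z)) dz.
d(omega) = (-x) dx ∧ dy + (-2*y - 2*z) dy ∧ dz

For a 1-form omega = sum_i f_i dx_i, the exterior derivative is
  d(omega) = sum_{i < j} (∂f_j/∂x_i - ∂f_i/∂x_j) dx_i ∧ dx_j.
  coefficient of dx ∧ dy: ∂f_2/∂x - ∂f_1/∂y = ∂(2*y*z)/∂x - ∂(x*y)/∂y = -x
  coefficient of dy ∧ dz: ∂f_3/∂y - ∂f_2/∂z = ∂(z*(-2*y - z))/∂y - ∂(2*y*z)/∂z = -2*y - 2*z
Assembling: d(omega) = (-x) dx ∧ dy + (-2*y - 2*z) dy ∧ dz.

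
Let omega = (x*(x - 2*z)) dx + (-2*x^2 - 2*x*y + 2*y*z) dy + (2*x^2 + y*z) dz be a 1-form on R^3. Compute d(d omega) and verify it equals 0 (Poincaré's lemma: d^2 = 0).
d(d omega) = 0

Step 1: d omega = sum_{i<j} (∂f_j/∂x_i - ∂f_i/∂x_j) dx_i ∧ dx_j:
  coeff of dx ∧ dy: -4*x - 2*y
  coeff of dx ∧ dz: 6*x
  coeff of dy ∧ dz: -2*y + z
Step 2: Apply d again to each 2-form coefficient. The only possible 3-form in R^3 is dx ∧ dy ∧ dz, with coefficient
  ∂(coeff of dy∧dz)/∂x - ∂(coeff of dx∧dz)/∂y + ∂(coeff of dx∧dy)/∂z
  = ∂/∂x (-2*y + z) - ∂/∂y (6*x) + ∂/∂z (-4*x - 2*y).
Each of these terms simplifies to sums of mixed partials that cancel in pairs. The result is 0 (by equality of mixed partials for smooth functions — Schwarz / Clairaut).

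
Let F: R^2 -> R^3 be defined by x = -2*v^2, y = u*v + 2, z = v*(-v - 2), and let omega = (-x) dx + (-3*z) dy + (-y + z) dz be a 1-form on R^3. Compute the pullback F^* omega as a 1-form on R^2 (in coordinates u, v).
F^* omega = (3*v^2*(v + 2)) du + (5*u*v^2 + 8*u*v - 6*v^3 + 6*v^2 + 8*v + 4) dv

Using F^*(f dg) = (f ∘ F) d(g ∘ F), substitute each coordinate x_i by F_i(u, v) in f_i, and replace dx_i by d F_i = (∂F_i/∂u) du + (∂F_i/∂v) dv.
  For the x component: f_1(F) = 2*v^2; d F_1 = (0) du + (-4*v) dv
  For the y component: f_2(F) = 3*v*(v + 2); d F_2 = (v) du + (u) dv
  For the z component: f_3(F) = -u*v - v^2 - 2*v - 2; d F_3 = (0) du + (-2*v - 2) dv
Combining and collecting du, dv coefficients:
  coeff of du: 3*v^2*(v + 2)
  coeff of dv: 5*u*v^2 + 8*u*v - 6*v^3 + 6*v^2 + 8*v + 4
F^* omega = (3*v^2*(v + 2)) du + (5*u*v^2 + 8*u*v - 6*v^3 + 6*v^2 + 8*v + 4) dv.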